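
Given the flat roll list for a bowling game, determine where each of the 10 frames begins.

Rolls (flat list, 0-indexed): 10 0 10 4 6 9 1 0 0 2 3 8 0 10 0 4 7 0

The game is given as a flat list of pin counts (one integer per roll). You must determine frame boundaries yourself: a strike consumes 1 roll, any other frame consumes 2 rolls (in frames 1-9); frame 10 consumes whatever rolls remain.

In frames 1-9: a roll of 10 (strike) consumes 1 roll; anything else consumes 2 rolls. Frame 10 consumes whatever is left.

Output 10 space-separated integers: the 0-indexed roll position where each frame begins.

Answer: 0 1 3 5 7 9 11 13 14 16

Derivation:
Frame 1 starts at roll index 0: roll=10 (strike), consumes 1 roll
Frame 2 starts at roll index 1: rolls=0,10 (sum=10), consumes 2 rolls
Frame 3 starts at roll index 3: rolls=4,6 (sum=10), consumes 2 rolls
Frame 4 starts at roll index 5: rolls=9,1 (sum=10), consumes 2 rolls
Frame 5 starts at roll index 7: rolls=0,0 (sum=0), consumes 2 rolls
Frame 6 starts at roll index 9: rolls=2,3 (sum=5), consumes 2 rolls
Frame 7 starts at roll index 11: rolls=8,0 (sum=8), consumes 2 rolls
Frame 8 starts at roll index 13: roll=10 (strike), consumes 1 roll
Frame 9 starts at roll index 14: rolls=0,4 (sum=4), consumes 2 rolls
Frame 10 starts at roll index 16: 2 remaining rolls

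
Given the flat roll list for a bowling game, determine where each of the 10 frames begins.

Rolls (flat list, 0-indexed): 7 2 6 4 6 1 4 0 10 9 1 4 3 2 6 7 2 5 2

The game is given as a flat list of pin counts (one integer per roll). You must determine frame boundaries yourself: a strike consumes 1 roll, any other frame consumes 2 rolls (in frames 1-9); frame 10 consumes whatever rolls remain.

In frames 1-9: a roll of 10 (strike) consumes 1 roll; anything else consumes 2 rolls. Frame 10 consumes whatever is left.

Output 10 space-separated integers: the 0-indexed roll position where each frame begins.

Answer: 0 2 4 6 8 9 11 13 15 17

Derivation:
Frame 1 starts at roll index 0: rolls=7,2 (sum=9), consumes 2 rolls
Frame 2 starts at roll index 2: rolls=6,4 (sum=10), consumes 2 rolls
Frame 3 starts at roll index 4: rolls=6,1 (sum=7), consumes 2 rolls
Frame 4 starts at roll index 6: rolls=4,0 (sum=4), consumes 2 rolls
Frame 5 starts at roll index 8: roll=10 (strike), consumes 1 roll
Frame 6 starts at roll index 9: rolls=9,1 (sum=10), consumes 2 rolls
Frame 7 starts at roll index 11: rolls=4,3 (sum=7), consumes 2 rolls
Frame 8 starts at roll index 13: rolls=2,6 (sum=8), consumes 2 rolls
Frame 9 starts at roll index 15: rolls=7,2 (sum=9), consumes 2 rolls
Frame 10 starts at roll index 17: 2 remaining rolls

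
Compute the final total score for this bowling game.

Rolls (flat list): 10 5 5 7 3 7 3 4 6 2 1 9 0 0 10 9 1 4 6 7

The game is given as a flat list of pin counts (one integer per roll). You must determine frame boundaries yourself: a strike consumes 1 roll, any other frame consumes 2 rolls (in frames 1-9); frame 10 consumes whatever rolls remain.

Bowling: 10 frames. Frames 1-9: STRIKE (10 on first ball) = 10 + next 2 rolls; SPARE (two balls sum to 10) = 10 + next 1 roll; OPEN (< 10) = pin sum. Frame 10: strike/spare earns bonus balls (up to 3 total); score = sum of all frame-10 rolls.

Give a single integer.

Frame 1: STRIKE. 10 + next two rolls (5+5) = 20. Cumulative: 20
Frame 2: SPARE (5+5=10). 10 + next roll (7) = 17. Cumulative: 37
Frame 3: SPARE (7+3=10). 10 + next roll (7) = 17. Cumulative: 54
Frame 4: SPARE (7+3=10). 10 + next roll (4) = 14. Cumulative: 68
Frame 5: SPARE (4+6=10). 10 + next roll (2) = 12. Cumulative: 80
Frame 6: OPEN (2+1=3). Cumulative: 83
Frame 7: OPEN (9+0=9). Cumulative: 92
Frame 8: SPARE (0+10=10). 10 + next roll (9) = 19. Cumulative: 111
Frame 9: SPARE (9+1=10). 10 + next roll (4) = 14. Cumulative: 125
Frame 10: SPARE. Sum of all frame-10 rolls (4+6+7) = 17. Cumulative: 142

Answer: 142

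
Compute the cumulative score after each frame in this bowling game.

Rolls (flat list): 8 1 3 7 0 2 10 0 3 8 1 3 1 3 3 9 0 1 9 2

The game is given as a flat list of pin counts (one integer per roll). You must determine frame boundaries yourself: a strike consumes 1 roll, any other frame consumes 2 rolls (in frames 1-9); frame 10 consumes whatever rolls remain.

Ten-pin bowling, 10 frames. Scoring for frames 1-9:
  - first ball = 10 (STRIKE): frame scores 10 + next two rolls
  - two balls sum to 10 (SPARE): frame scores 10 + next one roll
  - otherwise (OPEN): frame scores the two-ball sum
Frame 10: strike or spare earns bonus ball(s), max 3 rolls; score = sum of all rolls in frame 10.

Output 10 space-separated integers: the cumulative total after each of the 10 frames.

Answer: 9 19 21 34 37 46 50 56 65 77

Derivation:
Frame 1: OPEN (8+1=9). Cumulative: 9
Frame 2: SPARE (3+7=10). 10 + next roll (0) = 10. Cumulative: 19
Frame 3: OPEN (0+2=2). Cumulative: 21
Frame 4: STRIKE. 10 + next two rolls (0+3) = 13. Cumulative: 34
Frame 5: OPEN (0+3=3). Cumulative: 37
Frame 6: OPEN (8+1=9). Cumulative: 46
Frame 7: OPEN (3+1=4). Cumulative: 50
Frame 8: OPEN (3+3=6). Cumulative: 56
Frame 9: OPEN (9+0=9). Cumulative: 65
Frame 10: SPARE. Sum of all frame-10 rolls (1+9+2) = 12. Cumulative: 77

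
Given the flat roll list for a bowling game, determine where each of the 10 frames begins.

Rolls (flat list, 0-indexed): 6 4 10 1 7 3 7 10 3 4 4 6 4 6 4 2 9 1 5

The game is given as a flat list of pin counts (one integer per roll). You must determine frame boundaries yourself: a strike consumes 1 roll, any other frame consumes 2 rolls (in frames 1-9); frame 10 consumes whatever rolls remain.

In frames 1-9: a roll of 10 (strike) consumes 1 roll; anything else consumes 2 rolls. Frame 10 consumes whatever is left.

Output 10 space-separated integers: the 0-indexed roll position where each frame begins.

Answer: 0 2 3 5 7 8 10 12 14 16

Derivation:
Frame 1 starts at roll index 0: rolls=6,4 (sum=10), consumes 2 rolls
Frame 2 starts at roll index 2: roll=10 (strike), consumes 1 roll
Frame 3 starts at roll index 3: rolls=1,7 (sum=8), consumes 2 rolls
Frame 4 starts at roll index 5: rolls=3,7 (sum=10), consumes 2 rolls
Frame 5 starts at roll index 7: roll=10 (strike), consumes 1 roll
Frame 6 starts at roll index 8: rolls=3,4 (sum=7), consumes 2 rolls
Frame 7 starts at roll index 10: rolls=4,6 (sum=10), consumes 2 rolls
Frame 8 starts at roll index 12: rolls=4,6 (sum=10), consumes 2 rolls
Frame 9 starts at roll index 14: rolls=4,2 (sum=6), consumes 2 rolls
Frame 10 starts at roll index 16: 3 remaining rolls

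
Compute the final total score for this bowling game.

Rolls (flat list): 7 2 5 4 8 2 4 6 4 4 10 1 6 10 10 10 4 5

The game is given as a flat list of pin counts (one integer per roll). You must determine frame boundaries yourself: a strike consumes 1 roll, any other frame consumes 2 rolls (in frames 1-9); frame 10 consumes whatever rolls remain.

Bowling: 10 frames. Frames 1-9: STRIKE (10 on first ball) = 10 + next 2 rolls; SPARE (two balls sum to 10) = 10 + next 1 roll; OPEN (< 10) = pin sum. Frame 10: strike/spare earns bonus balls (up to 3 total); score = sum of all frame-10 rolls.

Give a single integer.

Answer: 151

Derivation:
Frame 1: OPEN (7+2=9). Cumulative: 9
Frame 2: OPEN (5+4=9). Cumulative: 18
Frame 3: SPARE (8+2=10). 10 + next roll (4) = 14. Cumulative: 32
Frame 4: SPARE (4+6=10). 10 + next roll (4) = 14. Cumulative: 46
Frame 5: OPEN (4+4=8). Cumulative: 54
Frame 6: STRIKE. 10 + next two rolls (1+6) = 17. Cumulative: 71
Frame 7: OPEN (1+6=7). Cumulative: 78
Frame 8: STRIKE. 10 + next two rolls (10+10) = 30. Cumulative: 108
Frame 9: STRIKE. 10 + next two rolls (10+4) = 24. Cumulative: 132
Frame 10: STRIKE. Sum of all frame-10 rolls (10+4+5) = 19. Cumulative: 151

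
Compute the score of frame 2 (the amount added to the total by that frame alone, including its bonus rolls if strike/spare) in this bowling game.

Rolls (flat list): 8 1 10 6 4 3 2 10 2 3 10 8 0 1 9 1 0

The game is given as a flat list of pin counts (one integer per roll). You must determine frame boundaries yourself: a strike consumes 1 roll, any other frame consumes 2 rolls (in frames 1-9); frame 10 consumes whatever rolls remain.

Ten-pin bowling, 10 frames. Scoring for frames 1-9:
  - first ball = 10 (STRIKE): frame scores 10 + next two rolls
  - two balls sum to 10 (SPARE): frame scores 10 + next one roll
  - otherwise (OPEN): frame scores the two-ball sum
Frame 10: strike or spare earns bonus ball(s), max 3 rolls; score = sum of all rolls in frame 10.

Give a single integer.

Answer: 20

Derivation:
Frame 1: OPEN (8+1=9). Cumulative: 9
Frame 2: STRIKE. 10 + next two rolls (6+4) = 20. Cumulative: 29
Frame 3: SPARE (6+4=10). 10 + next roll (3) = 13. Cumulative: 42
Frame 4: OPEN (3+2=5). Cumulative: 47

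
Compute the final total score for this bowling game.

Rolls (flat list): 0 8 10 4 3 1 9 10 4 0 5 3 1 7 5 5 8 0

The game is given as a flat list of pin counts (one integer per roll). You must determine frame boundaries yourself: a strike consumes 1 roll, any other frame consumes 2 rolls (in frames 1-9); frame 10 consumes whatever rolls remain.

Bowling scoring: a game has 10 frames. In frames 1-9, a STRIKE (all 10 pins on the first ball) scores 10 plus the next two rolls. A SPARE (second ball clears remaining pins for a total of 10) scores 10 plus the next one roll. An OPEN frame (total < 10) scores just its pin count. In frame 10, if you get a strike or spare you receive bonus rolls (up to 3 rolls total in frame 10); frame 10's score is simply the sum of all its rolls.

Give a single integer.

Answer: 112

Derivation:
Frame 1: OPEN (0+8=8). Cumulative: 8
Frame 2: STRIKE. 10 + next two rolls (4+3) = 17. Cumulative: 25
Frame 3: OPEN (4+3=7). Cumulative: 32
Frame 4: SPARE (1+9=10). 10 + next roll (10) = 20. Cumulative: 52
Frame 5: STRIKE. 10 + next two rolls (4+0) = 14. Cumulative: 66
Frame 6: OPEN (4+0=4). Cumulative: 70
Frame 7: OPEN (5+3=8). Cumulative: 78
Frame 8: OPEN (1+7=8). Cumulative: 86
Frame 9: SPARE (5+5=10). 10 + next roll (8) = 18. Cumulative: 104
Frame 10: OPEN. Sum of all frame-10 rolls (8+0) = 8. Cumulative: 112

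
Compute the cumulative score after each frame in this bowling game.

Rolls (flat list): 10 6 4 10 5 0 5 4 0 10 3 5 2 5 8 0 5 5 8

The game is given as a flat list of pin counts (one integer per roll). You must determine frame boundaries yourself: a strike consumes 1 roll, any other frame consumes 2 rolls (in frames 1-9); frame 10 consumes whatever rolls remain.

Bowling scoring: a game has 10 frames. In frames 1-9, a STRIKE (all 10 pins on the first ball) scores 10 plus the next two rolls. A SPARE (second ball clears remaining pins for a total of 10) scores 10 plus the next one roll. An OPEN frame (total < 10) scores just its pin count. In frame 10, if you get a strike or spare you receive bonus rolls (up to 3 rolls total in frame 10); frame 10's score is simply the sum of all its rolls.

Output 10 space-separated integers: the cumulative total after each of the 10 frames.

Answer: 20 40 55 60 69 82 90 97 105 123

Derivation:
Frame 1: STRIKE. 10 + next two rolls (6+4) = 20. Cumulative: 20
Frame 2: SPARE (6+4=10). 10 + next roll (10) = 20. Cumulative: 40
Frame 3: STRIKE. 10 + next two rolls (5+0) = 15. Cumulative: 55
Frame 4: OPEN (5+0=5). Cumulative: 60
Frame 5: OPEN (5+4=9). Cumulative: 69
Frame 6: SPARE (0+10=10). 10 + next roll (3) = 13. Cumulative: 82
Frame 7: OPEN (3+5=8). Cumulative: 90
Frame 8: OPEN (2+5=7). Cumulative: 97
Frame 9: OPEN (8+0=8). Cumulative: 105
Frame 10: SPARE. Sum of all frame-10 rolls (5+5+8) = 18. Cumulative: 123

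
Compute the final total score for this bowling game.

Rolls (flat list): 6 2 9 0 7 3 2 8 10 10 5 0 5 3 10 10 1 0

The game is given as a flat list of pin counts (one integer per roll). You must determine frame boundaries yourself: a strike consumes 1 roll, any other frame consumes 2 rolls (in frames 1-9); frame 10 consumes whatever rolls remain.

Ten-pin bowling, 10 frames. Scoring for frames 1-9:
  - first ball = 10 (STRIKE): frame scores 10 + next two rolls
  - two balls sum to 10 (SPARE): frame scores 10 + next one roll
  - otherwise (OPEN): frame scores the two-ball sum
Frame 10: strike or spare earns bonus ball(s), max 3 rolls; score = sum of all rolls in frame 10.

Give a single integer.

Frame 1: OPEN (6+2=8). Cumulative: 8
Frame 2: OPEN (9+0=9). Cumulative: 17
Frame 3: SPARE (7+3=10). 10 + next roll (2) = 12. Cumulative: 29
Frame 4: SPARE (2+8=10). 10 + next roll (10) = 20. Cumulative: 49
Frame 5: STRIKE. 10 + next two rolls (10+5) = 25. Cumulative: 74
Frame 6: STRIKE. 10 + next two rolls (5+0) = 15. Cumulative: 89
Frame 7: OPEN (5+0=5). Cumulative: 94
Frame 8: OPEN (5+3=8). Cumulative: 102
Frame 9: STRIKE. 10 + next two rolls (10+1) = 21. Cumulative: 123
Frame 10: STRIKE. Sum of all frame-10 rolls (10+1+0) = 11. Cumulative: 134

Answer: 134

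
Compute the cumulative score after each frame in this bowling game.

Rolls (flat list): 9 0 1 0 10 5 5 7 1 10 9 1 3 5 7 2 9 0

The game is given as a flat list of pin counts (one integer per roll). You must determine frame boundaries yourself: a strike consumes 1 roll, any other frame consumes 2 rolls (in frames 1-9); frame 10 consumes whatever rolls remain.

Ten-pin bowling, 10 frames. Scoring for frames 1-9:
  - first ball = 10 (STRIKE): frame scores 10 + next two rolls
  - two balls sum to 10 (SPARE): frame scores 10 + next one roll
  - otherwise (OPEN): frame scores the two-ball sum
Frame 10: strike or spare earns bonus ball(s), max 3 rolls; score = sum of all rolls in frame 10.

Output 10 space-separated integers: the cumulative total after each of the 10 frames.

Frame 1: OPEN (9+0=9). Cumulative: 9
Frame 2: OPEN (1+0=1). Cumulative: 10
Frame 3: STRIKE. 10 + next two rolls (5+5) = 20. Cumulative: 30
Frame 4: SPARE (5+5=10). 10 + next roll (7) = 17. Cumulative: 47
Frame 5: OPEN (7+1=8). Cumulative: 55
Frame 6: STRIKE. 10 + next two rolls (9+1) = 20. Cumulative: 75
Frame 7: SPARE (9+1=10). 10 + next roll (3) = 13. Cumulative: 88
Frame 8: OPEN (3+5=8). Cumulative: 96
Frame 9: OPEN (7+2=9). Cumulative: 105
Frame 10: OPEN. Sum of all frame-10 rolls (9+0) = 9. Cumulative: 114

Answer: 9 10 30 47 55 75 88 96 105 114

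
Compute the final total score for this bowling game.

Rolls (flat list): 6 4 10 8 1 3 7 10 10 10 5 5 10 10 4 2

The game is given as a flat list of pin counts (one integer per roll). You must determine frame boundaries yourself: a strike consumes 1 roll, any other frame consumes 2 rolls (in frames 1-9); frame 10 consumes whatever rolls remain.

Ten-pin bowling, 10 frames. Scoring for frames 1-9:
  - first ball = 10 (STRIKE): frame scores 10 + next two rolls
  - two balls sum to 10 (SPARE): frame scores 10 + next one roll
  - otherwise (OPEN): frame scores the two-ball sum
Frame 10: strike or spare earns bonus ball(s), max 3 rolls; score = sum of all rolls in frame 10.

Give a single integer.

Frame 1: SPARE (6+4=10). 10 + next roll (10) = 20. Cumulative: 20
Frame 2: STRIKE. 10 + next two rolls (8+1) = 19. Cumulative: 39
Frame 3: OPEN (8+1=9). Cumulative: 48
Frame 4: SPARE (3+7=10). 10 + next roll (10) = 20. Cumulative: 68
Frame 5: STRIKE. 10 + next two rolls (10+10) = 30. Cumulative: 98
Frame 6: STRIKE. 10 + next two rolls (10+5) = 25. Cumulative: 123
Frame 7: STRIKE. 10 + next two rolls (5+5) = 20. Cumulative: 143
Frame 8: SPARE (5+5=10). 10 + next roll (10) = 20. Cumulative: 163
Frame 9: STRIKE. 10 + next two rolls (10+4) = 24. Cumulative: 187
Frame 10: STRIKE. Sum of all frame-10 rolls (10+4+2) = 16. Cumulative: 203

Answer: 203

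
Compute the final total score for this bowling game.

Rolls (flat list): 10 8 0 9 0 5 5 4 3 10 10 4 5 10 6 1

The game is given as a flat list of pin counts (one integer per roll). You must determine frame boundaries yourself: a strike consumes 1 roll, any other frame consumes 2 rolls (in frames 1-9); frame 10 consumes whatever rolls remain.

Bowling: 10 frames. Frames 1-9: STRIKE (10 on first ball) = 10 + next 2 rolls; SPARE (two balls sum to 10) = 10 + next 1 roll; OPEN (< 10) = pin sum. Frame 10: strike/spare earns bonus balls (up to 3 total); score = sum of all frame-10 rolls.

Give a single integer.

Frame 1: STRIKE. 10 + next two rolls (8+0) = 18. Cumulative: 18
Frame 2: OPEN (8+0=8). Cumulative: 26
Frame 3: OPEN (9+0=9). Cumulative: 35
Frame 4: SPARE (5+5=10). 10 + next roll (4) = 14. Cumulative: 49
Frame 5: OPEN (4+3=7). Cumulative: 56
Frame 6: STRIKE. 10 + next two rolls (10+4) = 24. Cumulative: 80
Frame 7: STRIKE. 10 + next two rolls (4+5) = 19. Cumulative: 99
Frame 8: OPEN (4+5=9). Cumulative: 108
Frame 9: STRIKE. 10 + next two rolls (6+1) = 17. Cumulative: 125
Frame 10: OPEN. Sum of all frame-10 rolls (6+1) = 7. Cumulative: 132

Answer: 132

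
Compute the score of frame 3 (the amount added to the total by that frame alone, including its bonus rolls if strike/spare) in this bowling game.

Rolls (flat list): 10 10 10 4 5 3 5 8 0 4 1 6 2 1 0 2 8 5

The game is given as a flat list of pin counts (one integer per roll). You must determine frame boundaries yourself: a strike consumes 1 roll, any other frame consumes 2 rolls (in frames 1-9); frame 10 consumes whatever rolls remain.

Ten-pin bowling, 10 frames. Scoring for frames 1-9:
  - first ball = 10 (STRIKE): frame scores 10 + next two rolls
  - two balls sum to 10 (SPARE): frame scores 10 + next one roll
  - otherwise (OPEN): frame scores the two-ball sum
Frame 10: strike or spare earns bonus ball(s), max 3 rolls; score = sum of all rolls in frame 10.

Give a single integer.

Frame 1: STRIKE. 10 + next two rolls (10+10) = 30. Cumulative: 30
Frame 2: STRIKE. 10 + next two rolls (10+4) = 24. Cumulative: 54
Frame 3: STRIKE. 10 + next two rolls (4+5) = 19. Cumulative: 73
Frame 4: OPEN (4+5=9). Cumulative: 82
Frame 5: OPEN (3+5=8). Cumulative: 90

Answer: 19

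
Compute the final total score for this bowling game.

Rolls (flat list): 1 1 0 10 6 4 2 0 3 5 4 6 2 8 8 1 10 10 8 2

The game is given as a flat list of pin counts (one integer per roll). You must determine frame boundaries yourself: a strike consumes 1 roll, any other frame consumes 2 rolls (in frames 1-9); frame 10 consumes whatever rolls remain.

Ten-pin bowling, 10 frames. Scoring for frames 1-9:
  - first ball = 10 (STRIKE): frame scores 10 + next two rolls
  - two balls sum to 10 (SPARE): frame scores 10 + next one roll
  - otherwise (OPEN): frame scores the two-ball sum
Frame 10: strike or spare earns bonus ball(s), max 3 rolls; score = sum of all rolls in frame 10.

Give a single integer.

Answer: 127

Derivation:
Frame 1: OPEN (1+1=2). Cumulative: 2
Frame 2: SPARE (0+10=10). 10 + next roll (6) = 16. Cumulative: 18
Frame 3: SPARE (6+4=10). 10 + next roll (2) = 12. Cumulative: 30
Frame 4: OPEN (2+0=2). Cumulative: 32
Frame 5: OPEN (3+5=8). Cumulative: 40
Frame 6: SPARE (4+6=10). 10 + next roll (2) = 12. Cumulative: 52
Frame 7: SPARE (2+8=10). 10 + next roll (8) = 18. Cumulative: 70
Frame 8: OPEN (8+1=9). Cumulative: 79
Frame 9: STRIKE. 10 + next two rolls (10+8) = 28. Cumulative: 107
Frame 10: STRIKE. Sum of all frame-10 rolls (10+8+2) = 20. Cumulative: 127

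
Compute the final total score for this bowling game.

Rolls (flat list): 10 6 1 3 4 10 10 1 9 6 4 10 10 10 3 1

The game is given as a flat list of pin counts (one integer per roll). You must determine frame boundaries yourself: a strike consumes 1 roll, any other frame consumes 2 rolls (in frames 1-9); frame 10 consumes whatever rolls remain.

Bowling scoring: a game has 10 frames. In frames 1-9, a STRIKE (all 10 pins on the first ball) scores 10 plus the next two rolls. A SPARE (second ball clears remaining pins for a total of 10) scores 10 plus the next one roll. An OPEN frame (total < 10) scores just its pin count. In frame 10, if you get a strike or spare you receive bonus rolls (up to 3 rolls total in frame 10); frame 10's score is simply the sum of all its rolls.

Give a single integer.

Frame 1: STRIKE. 10 + next two rolls (6+1) = 17. Cumulative: 17
Frame 2: OPEN (6+1=7). Cumulative: 24
Frame 3: OPEN (3+4=7). Cumulative: 31
Frame 4: STRIKE. 10 + next two rolls (10+1) = 21. Cumulative: 52
Frame 5: STRIKE. 10 + next two rolls (1+9) = 20. Cumulative: 72
Frame 6: SPARE (1+9=10). 10 + next roll (6) = 16. Cumulative: 88
Frame 7: SPARE (6+4=10). 10 + next roll (10) = 20. Cumulative: 108
Frame 8: STRIKE. 10 + next two rolls (10+10) = 30. Cumulative: 138
Frame 9: STRIKE. 10 + next two rolls (10+3) = 23. Cumulative: 161
Frame 10: STRIKE. Sum of all frame-10 rolls (10+3+1) = 14. Cumulative: 175

Answer: 175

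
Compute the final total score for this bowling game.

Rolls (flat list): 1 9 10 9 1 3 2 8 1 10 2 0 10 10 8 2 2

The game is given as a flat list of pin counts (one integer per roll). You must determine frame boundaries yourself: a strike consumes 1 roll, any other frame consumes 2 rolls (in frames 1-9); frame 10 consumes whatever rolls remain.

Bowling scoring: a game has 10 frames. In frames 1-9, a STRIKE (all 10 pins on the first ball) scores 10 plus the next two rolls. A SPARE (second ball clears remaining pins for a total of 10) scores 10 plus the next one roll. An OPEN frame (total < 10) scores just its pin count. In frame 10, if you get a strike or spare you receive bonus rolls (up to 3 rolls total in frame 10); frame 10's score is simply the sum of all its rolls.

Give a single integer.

Frame 1: SPARE (1+9=10). 10 + next roll (10) = 20. Cumulative: 20
Frame 2: STRIKE. 10 + next two rolls (9+1) = 20. Cumulative: 40
Frame 3: SPARE (9+1=10). 10 + next roll (3) = 13. Cumulative: 53
Frame 4: OPEN (3+2=5). Cumulative: 58
Frame 5: OPEN (8+1=9). Cumulative: 67
Frame 6: STRIKE. 10 + next two rolls (2+0) = 12. Cumulative: 79
Frame 7: OPEN (2+0=2). Cumulative: 81
Frame 8: STRIKE. 10 + next two rolls (10+8) = 28. Cumulative: 109
Frame 9: STRIKE. 10 + next two rolls (8+2) = 20. Cumulative: 129
Frame 10: SPARE. Sum of all frame-10 rolls (8+2+2) = 12. Cumulative: 141

Answer: 141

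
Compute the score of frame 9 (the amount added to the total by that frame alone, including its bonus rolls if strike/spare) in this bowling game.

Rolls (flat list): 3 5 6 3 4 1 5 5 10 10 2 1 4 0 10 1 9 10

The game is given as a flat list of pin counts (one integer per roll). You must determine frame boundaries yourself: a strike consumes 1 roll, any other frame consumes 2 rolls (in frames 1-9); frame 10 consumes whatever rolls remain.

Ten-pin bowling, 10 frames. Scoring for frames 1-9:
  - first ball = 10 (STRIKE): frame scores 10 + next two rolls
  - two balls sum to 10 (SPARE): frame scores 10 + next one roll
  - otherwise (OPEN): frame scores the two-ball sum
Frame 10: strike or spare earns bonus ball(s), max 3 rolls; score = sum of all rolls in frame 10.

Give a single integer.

Answer: 20

Derivation:
Frame 1: OPEN (3+5=8). Cumulative: 8
Frame 2: OPEN (6+3=9). Cumulative: 17
Frame 3: OPEN (4+1=5). Cumulative: 22
Frame 4: SPARE (5+5=10). 10 + next roll (10) = 20. Cumulative: 42
Frame 5: STRIKE. 10 + next two rolls (10+2) = 22. Cumulative: 64
Frame 6: STRIKE. 10 + next two rolls (2+1) = 13. Cumulative: 77
Frame 7: OPEN (2+1=3). Cumulative: 80
Frame 8: OPEN (4+0=4). Cumulative: 84
Frame 9: STRIKE. 10 + next two rolls (1+9) = 20. Cumulative: 104
Frame 10: SPARE. Sum of all frame-10 rolls (1+9+10) = 20. Cumulative: 124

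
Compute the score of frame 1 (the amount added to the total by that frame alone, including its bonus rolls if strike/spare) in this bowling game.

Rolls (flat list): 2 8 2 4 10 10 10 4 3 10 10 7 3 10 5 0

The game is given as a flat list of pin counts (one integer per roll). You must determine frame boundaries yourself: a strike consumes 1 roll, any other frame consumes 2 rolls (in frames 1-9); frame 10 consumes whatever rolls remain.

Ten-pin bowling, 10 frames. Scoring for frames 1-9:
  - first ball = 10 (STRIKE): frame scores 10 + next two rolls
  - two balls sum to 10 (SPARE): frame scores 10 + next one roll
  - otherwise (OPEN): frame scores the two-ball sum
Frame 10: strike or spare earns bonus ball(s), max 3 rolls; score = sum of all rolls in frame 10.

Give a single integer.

Answer: 12

Derivation:
Frame 1: SPARE (2+8=10). 10 + next roll (2) = 12. Cumulative: 12
Frame 2: OPEN (2+4=6). Cumulative: 18
Frame 3: STRIKE. 10 + next two rolls (10+10) = 30. Cumulative: 48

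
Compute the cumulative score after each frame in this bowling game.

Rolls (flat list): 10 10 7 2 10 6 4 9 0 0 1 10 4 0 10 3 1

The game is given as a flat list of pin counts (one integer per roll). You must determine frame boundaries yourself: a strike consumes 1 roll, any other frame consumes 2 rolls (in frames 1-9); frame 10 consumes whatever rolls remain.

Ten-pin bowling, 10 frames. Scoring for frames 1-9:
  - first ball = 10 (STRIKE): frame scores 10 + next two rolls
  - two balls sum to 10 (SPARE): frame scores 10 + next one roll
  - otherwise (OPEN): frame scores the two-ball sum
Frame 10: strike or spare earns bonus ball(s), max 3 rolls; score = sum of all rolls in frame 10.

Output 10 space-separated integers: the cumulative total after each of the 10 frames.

Frame 1: STRIKE. 10 + next two rolls (10+7) = 27. Cumulative: 27
Frame 2: STRIKE. 10 + next two rolls (7+2) = 19. Cumulative: 46
Frame 3: OPEN (7+2=9). Cumulative: 55
Frame 4: STRIKE. 10 + next two rolls (6+4) = 20. Cumulative: 75
Frame 5: SPARE (6+4=10). 10 + next roll (9) = 19. Cumulative: 94
Frame 6: OPEN (9+0=9). Cumulative: 103
Frame 7: OPEN (0+1=1). Cumulative: 104
Frame 8: STRIKE. 10 + next two rolls (4+0) = 14. Cumulative: 118
Frame 9: OPEN (4+0=4). Cumulative: 122
Frame 10: STRIKE. Sum of all frame-10 rolls (10+3+1) = 14. Cumulative: 136

Answer: 27 46 55 75 94 103 104 118 122 136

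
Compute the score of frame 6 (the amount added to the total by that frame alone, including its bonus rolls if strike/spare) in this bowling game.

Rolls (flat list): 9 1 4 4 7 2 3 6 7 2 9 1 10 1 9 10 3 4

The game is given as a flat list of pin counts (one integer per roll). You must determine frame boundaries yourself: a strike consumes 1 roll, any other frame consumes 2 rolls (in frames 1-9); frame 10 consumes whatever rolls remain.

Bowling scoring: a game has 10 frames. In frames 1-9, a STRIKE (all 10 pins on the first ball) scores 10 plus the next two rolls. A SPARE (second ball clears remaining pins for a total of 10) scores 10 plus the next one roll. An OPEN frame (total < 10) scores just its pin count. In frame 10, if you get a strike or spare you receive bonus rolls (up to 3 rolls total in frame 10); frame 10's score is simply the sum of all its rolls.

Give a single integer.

Frame 1: SPARE (9+1=10). 10 + next roll (4) = 14. Cumulative: 14
Frame 2: OPEN (4+4=8). Cumulative: 22
Frame 3: OPEN (7+2=9). Cumulative: 31
Frame 4: OPEN (3+6=9). Cumulative: 40
Frame 5: OPEN (7+2=9). Cumulative: 49
Frame 6: SPARE (9+1=10). 10 + next roll (10) = 20. Cumulative: 69
Frame 7: STRIKE. 10 + next two rolls (1+9) = 20. Cumulative: 89
Frame 8: SPARE (1+9=10). 10 + next roll (10) = 20. Cumulative: 109

Answer: 20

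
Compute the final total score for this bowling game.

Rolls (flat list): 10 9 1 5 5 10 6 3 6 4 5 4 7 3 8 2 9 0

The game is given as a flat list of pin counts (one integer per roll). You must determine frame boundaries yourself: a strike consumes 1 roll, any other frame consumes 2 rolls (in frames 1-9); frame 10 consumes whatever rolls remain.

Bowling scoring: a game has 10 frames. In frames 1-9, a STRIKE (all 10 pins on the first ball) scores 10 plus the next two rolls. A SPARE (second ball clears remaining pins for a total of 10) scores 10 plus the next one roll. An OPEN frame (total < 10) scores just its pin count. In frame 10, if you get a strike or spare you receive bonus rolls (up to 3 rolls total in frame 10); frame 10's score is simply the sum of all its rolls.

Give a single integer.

Answer: 153

Derivation:
Frame 1: STRIKE. 10 + next two rolls (9+1) = 20. Cumulative: 20
Frame 2: SPARE (9+1=10). 10 + next roll (5) = 15. Cumulative: 35
Frame 3: SPARE (5+5=10). 10 + next roll (10) = 20. Cumulative: 55
Frame 4: STRIKE. 10 + next two rolls (6+3) = 19. Cumulative: 74
Frame 5: OPEN (6+3=9). Cumulative: 83
Frame 6: SPARE (6+4=10). 10 + next roll (5) = 15. Cumulative: 98
Frame 7: OPEN (5+4=9). Cumulative: 107
Frame 8: SPARE (7+3=10). 10 + next roll (8) = 18. Cumulative: 125
Frame 9: SPARE (8+2=10). 10 + next roll (9) = 19. Cumulative: 144
Frame 10: OPEN. Sum of all frame-10 rolls (9+0) = 9. Cumulative: 153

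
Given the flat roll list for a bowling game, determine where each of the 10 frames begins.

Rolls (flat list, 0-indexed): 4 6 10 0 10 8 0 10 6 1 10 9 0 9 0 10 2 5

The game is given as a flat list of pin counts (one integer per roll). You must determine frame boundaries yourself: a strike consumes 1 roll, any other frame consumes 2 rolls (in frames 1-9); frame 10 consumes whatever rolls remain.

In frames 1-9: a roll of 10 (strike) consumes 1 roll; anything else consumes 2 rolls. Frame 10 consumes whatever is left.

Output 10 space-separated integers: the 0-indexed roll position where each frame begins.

Answer: 0 2 3 5 7 8 10 11 13 15

Derivation:
Frame 1 starts at roll index 0: rolls=4,6 (sum=10), consumes 2 rolls
Frame 2 starts at roll index 2: roll=10 (strike), consumes 1 roll
Frame 3 starts at roll index 3: rolls=0,10 (sum=10), consumes 2 rolls
Frame 4 starts at roll index 5: rolls=8,0 (sum=8), consumes 2 rolls
Frame 5 starts at roll index 7: roll=10 (strike), consumes 1 roll
Frame 6 starts at roll index 8: rolls=6,1 (sum=7), consumes 2 rolls
Frame 7 starts at roll index 10: roll=10 (strike), consumes 1 roll
Frame 8 starts at roll index 11: rolls=9,0 (sum=9), consumes 2 rolls
Frame 9 starts at roll index 13: rolls=9,0 (sum=9), consumes 2 rolls
Frame 10 starts at roll index 15: 3 remaining rolls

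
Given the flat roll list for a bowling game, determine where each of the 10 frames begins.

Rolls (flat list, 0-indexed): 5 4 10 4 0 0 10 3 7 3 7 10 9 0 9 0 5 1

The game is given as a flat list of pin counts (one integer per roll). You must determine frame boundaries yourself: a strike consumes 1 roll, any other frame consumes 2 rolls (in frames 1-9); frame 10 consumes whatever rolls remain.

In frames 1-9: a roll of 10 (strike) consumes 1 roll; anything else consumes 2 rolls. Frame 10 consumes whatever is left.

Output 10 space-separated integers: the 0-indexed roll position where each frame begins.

Answer: 0 2 3 5 7 9 11 12 14 16

Derivation:
Frame 1 starts at roll index 0: rolls=5,4 (sum=9), consumes 2 rolls
Frame 2 starts at roll index 2: roll=10 (strike), consumes 1 roll
Frame 3 starts at roll index 3: rolls=4,0 (sum=4), consumes 2 rolls
Frame 4 starts at roll index 5: rolls=0,10 (sum=10), consumes 2 rolls
Frame 5 starts at roll index 7: rolls=3,7 (sum=10), consumes 2 rolls
Frame 6 starts at roll index 9: rolls=3,7 (sum=10), consumes 2 rolls
Frame 7 starts at roll index 11: roll=10 (strike), consumes 1 roll
Frame 8 starts at roll index 12: rolls=9,0 (sum=9), consumes 2 rolls
Frame 9 starts at roll index 14: rolls=9,0 (sum=9), consumes 2 rolls
Frame 10 starts at roll index 16: 2 remaining rolls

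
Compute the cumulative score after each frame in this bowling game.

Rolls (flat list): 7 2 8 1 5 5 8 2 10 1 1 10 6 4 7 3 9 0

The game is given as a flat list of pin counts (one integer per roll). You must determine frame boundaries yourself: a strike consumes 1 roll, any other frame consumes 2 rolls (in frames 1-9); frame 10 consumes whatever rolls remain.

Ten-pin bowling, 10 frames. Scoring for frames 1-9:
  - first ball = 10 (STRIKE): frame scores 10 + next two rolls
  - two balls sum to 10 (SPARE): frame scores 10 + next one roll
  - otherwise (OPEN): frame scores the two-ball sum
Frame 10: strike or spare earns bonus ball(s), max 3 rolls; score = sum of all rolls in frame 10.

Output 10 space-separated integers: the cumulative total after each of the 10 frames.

Frame 1: OPEN (7+2=9). Cumulative: 9
Frame 2: OPEN (8+1=9). Cumulative: 18
Frame 3: SPARE (5+5=10). 10 + next roll (8) = 18. Cumulative: 36
Frame 4: SPARE (8+2=10). 10 + next roll (10) = 20. Cumulative: 56
Frame 5: STRIKE. 10 + next two rolls (1+1) = 12. Cumulative: 68
Frame 6: OPEN (1+1=2). Cumulative: 70
Frame 7: STRIKE. 10 + next two rolls (6+4) = 20. Cumulative: 90
Frame 8: SPARE (6+4=10). 10 + next roll (7) = 17. Cumulative: 107
Frame 9: SPARE (7+3=10). 10 + next roll (9) = 19. Cumulative: 126
Frame 10: OPEN. Sum of all frame-10 rolls (9+0) = 9. Cumulative: 135

Answer: 9 18 36 56 68 70 90 107 126 135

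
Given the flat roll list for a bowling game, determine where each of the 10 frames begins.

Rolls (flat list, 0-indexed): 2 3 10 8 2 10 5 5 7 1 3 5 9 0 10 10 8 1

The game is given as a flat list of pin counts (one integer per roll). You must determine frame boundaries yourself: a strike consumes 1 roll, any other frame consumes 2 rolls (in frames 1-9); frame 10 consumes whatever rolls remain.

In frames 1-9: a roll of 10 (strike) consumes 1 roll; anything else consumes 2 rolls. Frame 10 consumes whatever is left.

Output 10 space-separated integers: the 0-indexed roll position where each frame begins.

Answer: 0 2 3 5 6 8 10 12 14 15

Derivation:
Frame 1 starts at roll index 0: rolls=2,3 (sum=5), consumes 2 rolls
Frame 2 starts at roll index 2: roll=10 (strike), consumes 1 roll
Frame 3 starts at roll index 3: rolls=8,2 (sum=10), consumes 2 rolls
Frame 4 starts at roll index 5: roll=10 (strike), consumes 1 roll
Frame 5 starts at roll index 6: rolls=5,5 (sum=10), consumes 2 rolls
Frame 6 starts at roll index 8: rolls=7,1 (sum=8), consumes 2 rolls
Frame 7 starts at roll index 10: rolls=3,5 (sum=8), consumes 2 rolls
Frame 8 starts at roll index 12: rolls=9,0 (sum=9), consumes 2 rolls
Frame 9 starts at roll index 14: roll=10 (strike), consumes 1 roll
Frame 10 starts at roll index 15: 3 remaining rolls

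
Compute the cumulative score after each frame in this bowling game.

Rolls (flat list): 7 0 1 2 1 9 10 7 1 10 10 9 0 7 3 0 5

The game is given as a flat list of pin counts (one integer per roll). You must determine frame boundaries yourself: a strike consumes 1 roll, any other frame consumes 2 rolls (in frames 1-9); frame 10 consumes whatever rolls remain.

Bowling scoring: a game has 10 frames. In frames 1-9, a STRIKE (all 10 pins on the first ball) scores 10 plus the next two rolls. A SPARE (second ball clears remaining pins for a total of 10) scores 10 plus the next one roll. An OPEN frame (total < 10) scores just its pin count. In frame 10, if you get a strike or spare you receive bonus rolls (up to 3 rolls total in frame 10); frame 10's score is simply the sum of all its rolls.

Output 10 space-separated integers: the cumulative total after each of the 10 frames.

Frame 1: OPEN (7+0=7). Cumulative: 7
Frame 2: OPEN (1+2=3). Cumulative: 10
Frame 3: SPARE (1+9=10). 10 + next roll (10) = 20. Cumulative: 30
Frame 4: STRIKE. 10 + next two rolls (7+1) = 18. Cumulative: 48
Frame 5: OPEN (7+1=8). Cumulative: 56
Frame 6: STRIKE. 10 + next two rolls (10+9) = 29. Cumulative: 85
Frame 7: STRIKE. 10 + next two rolls (9+0) = 19. Cumulative: 104
Frame 8: OPEN (9+0=9). Cumulative: 113
Frame 9: SPARE (7+3=10). 10 + next roll (0) = 10. Cumulative: 123
Frame 10: OPEN. Sum of all frame-10 rolls (0+5) = 5. Cumulative: 128

Answer: 7 10 30 48 56 85 104 113 123 128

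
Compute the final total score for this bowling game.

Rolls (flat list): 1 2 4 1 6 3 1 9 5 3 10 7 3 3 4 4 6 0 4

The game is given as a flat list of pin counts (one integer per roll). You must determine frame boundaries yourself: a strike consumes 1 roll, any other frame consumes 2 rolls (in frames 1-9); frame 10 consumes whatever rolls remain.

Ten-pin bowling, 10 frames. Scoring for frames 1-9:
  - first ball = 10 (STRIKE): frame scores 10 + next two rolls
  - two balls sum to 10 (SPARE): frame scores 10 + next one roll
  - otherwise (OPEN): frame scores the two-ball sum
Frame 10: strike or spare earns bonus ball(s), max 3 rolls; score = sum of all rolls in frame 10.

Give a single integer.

Answer: 94

Derivation:
Frame 1: OPEN (1+2=3). Cumulative: 3
Frame 2: OPEN (4+1=5). Cumulative: 8
Frame 3: OPEN (6+3=9). Cumulative: 17
Frame 4: SPARE (1+9=10). 10 + next roll (5) = 15. Cumulative: 32
Frame 5: OPEN (5+3=8). Cumulative: 40
Frame 6: STRIKE. 10 + next two rolls (7+3) = 20. Cumulative: 60
Frame 7: SPARE (7+3=10). 10 + next roll (3) = 13. Cumulative: 73
Frame 8: OPEN (3+4=7). Cumulative: 80
Frame 9: SPARE (4+6=10). 10 + next roll (0) = 10. Cumulative: 90
Frame 10: OPEN. Sum of all frame-10 rolls (0+4) = 4. Cumulative: 94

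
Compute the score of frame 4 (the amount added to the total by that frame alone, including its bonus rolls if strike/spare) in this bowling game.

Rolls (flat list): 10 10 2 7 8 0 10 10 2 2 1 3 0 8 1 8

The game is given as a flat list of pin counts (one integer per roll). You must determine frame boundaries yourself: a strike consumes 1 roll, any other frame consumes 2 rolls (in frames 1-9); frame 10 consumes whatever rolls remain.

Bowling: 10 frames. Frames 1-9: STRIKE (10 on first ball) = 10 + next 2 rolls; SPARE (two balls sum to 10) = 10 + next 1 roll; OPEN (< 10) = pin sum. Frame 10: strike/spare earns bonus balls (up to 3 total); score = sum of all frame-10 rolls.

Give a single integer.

Answer: 8

Derivation:
Frame 1: STRIKE. 10 + next two rolls (10+2) = 22. Cumulative: 22
Frame 2: STRIKE. 10 + next two rolls (2+7) = 19. Cumulative: 41
Frame 3: OPEN (2+7=9). Cumulative: 50
Frame 4: OPEN (8+0=8). Cumulative: 58
Frame 5: STRIKE. 10 + next two rolls (10+2) = 22. Cumulative: 80
Frame 6: STRIKE. 10 + next two rolls (2+2) = 14. Cumulative: 94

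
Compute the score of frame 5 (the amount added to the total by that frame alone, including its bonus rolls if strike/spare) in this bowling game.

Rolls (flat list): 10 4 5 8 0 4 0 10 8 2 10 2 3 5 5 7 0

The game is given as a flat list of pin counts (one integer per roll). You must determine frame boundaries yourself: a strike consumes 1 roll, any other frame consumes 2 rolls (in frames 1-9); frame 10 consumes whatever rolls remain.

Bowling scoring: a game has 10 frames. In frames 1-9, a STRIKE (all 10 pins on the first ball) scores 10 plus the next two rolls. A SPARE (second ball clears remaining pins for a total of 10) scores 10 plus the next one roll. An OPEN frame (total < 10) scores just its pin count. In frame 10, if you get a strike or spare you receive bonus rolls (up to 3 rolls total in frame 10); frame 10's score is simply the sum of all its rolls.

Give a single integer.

Answer: 20

Derivation:
Frame 1: STRIKE. 10 + next two rolls (4+5) = 19. Cumulative: 19
Frame 2: OPEN (4+5=9). Cumulative: 28
Frame 3: OPEN (8+0=8). Cumulative: 36
Frame 4: OPEN (4+0=4). Cumulative: 40
Frame 5: STRIKE. 10 + next two rolls (8+2) = 20. Cumulative: 60
Frame 6: SPARE (8+2=10). 10 + next roll (10) = 20. Cumulative: 80
Frame 7: STRIKE. 10 + next two rolls (2+3) = 15. Cumulative: 95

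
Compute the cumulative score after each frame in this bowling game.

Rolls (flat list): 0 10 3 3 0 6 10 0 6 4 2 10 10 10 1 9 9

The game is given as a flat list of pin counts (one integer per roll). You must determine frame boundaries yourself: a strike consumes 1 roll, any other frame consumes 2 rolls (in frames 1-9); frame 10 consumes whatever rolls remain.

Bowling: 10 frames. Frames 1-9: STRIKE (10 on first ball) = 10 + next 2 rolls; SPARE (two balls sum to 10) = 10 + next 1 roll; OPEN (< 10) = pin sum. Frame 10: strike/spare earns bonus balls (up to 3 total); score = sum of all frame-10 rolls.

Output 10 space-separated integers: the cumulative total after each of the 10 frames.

Frame 1: SPARE (0+10=10). 10 + next roll (3) = 13. Cumulative: 13
Frame 2: OPEN (3+3=6). Cumulative: 19
Frame 3: OPEN (0+6=6). Cumulative: 25
Frame 4: STRIKE. 10 + next two rolls (0+6) = 16. Cumulative: 41
Frame 5: OPEN (0+6=6). Cumulative: 47
Frame 6: OPEN (4+2=6). Cumulative: 53
Frame 7: STRIKE. 10 + next two rolls (10+10) = 30. Cumulative: 83
Frame 8: STRIKE. 10 + next two rolls (10+1) = 21. Cumulative: 104
Frame 9: STRIKE. 10 + next two rolls (1+9) = 20. Cumulative: 124
Frame 10: SPARE. Sum of all frame-10 rolls (1+9+9) = 19. Cumulative: 143

Answer: 13 19 25 41 47 53 83 104 124 143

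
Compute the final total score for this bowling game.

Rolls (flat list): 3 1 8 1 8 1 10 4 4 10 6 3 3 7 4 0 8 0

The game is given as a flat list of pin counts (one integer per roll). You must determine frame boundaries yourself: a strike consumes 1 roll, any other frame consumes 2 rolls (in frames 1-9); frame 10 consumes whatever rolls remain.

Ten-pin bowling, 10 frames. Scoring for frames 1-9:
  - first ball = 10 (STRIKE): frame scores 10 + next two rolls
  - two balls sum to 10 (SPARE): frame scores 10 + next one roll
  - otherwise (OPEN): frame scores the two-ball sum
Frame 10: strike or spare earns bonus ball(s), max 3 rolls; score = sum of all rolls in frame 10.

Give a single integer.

Answer: 102

Derivation:
Frame 1: OPEN (3+1=4). Cumulative: 4
Frame 2: OPEN (8+1=9). Cumulative: 13
Frame 3: OPEN (8+1=9). Cumulative: 22
Frame 4: STRIKE. 10 + next two rolls (4+4) = 18. Cumulative: 40
Frame 5: OPEN (4+4=8). Cumulative: 48
Frame 6: STRIKE. 10 + next two rolls (6+3) = 19. Cumulative: 67
Frame 7: OPEN (6+3=9). Cumulative: 76
Frame 8: SPARE (3+7=10). 10 + next roll (4) = 14. Cumulative: 90
Frame 9: OPEN (4+0=4). Cumulative: 94
Frame 10: OPEN. Sum of all frame-10 rolls (8+0) = 8. Cumulative: 102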